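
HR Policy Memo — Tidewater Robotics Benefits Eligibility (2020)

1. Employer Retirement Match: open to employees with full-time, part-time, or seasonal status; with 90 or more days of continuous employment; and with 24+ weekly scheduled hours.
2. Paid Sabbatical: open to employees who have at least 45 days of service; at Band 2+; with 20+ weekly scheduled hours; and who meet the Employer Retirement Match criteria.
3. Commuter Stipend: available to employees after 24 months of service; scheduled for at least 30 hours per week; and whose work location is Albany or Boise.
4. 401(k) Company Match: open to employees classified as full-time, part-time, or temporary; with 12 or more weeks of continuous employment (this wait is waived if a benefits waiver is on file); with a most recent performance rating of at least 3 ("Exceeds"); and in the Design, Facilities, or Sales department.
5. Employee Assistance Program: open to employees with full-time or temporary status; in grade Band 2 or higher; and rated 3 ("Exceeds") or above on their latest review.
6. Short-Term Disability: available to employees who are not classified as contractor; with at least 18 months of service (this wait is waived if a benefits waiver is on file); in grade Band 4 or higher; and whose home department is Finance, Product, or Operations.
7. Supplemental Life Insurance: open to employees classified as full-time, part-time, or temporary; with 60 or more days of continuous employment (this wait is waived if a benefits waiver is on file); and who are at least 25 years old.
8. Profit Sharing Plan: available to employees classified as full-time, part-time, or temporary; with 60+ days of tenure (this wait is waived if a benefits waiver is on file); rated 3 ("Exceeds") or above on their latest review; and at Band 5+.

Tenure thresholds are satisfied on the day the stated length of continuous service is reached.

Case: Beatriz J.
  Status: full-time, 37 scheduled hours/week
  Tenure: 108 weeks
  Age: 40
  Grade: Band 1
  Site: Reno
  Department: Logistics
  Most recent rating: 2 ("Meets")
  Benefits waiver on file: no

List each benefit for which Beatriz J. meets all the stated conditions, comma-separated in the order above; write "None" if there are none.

Employer Retirement Match — status full-time ✓; service 108 weeks ≥ 90 days ✓; 37 hrs/wk ≥ 24 ✓ → eligible.
Paid Sabbatical — service 108 weeks ≥ 45 days ✓; grade Band 1 < Band 2 ✗ → not eligible.
Commuter Stipend — service 108 weeks ≥ 24 months (≈720 days) ✓; 37 hrs/wk ≥ 30 ✓; site Reno ✗ (not Albany or Boise) → not eligible.
401(k) Company Match — status full-time ✓; no waiver, service 108 weeks ≥ 12 weeks ✓; rating 2 < 3 ✗ → not eligible.
Employee Assistance Program — status full-time ✓; grade Band 1 < Band 2 ✗ → not eligible.
Short-Term Disability — status full-time ✓ (not excluded); no waiver, service 108 weeks ≥ 18 months (≈540 days) ✓; grade Band 1 < Band 4 ✗ → not eligible.
Supplemental Life Insurance — status full-time ✓; no waiver, service 108 weeks ≥ 60 days ✓; age 40 ≥ 25 ✓ → eligible.
Profit Sharing Plan — status full-time ✓; no waiver, service 108 weeks ≥ 60 days ✓; rating 2 < 3 ✗ → not eligible.

Employer Retirement Match, Supplemental Life Insurance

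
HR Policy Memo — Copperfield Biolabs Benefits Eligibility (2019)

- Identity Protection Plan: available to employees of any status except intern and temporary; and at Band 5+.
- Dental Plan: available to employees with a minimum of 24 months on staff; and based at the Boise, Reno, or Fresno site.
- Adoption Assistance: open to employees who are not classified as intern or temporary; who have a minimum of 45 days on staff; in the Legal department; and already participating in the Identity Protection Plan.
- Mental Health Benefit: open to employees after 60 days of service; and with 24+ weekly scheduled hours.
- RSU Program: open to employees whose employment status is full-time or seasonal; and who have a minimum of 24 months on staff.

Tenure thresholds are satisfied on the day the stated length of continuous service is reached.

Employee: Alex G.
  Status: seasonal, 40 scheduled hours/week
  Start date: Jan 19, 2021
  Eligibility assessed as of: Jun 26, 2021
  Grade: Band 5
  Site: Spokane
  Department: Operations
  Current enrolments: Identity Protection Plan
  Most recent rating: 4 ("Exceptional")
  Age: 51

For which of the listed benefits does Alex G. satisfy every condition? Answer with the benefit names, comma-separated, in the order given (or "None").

Service from Jan 19, 2021 to Jun 26, 2021: 158 days.
Identity Protection Plan — status seasonal ✓ (not excluded); grade Band 5 ≥ Band 5 ✓ → eligible.
Dental Plan — service 158 days < 24 months (≈720 days) ✗ → not eligible.
Adoption Assistance — status seasonal ✓ (not excluded); service 158 days ≥ 45 days ✓; dept Operations ✗ → not eligible.
Mental Health Benefit — service 158 days ≥ 60 days ✓; 40 hrs/wk ≥ 24 ✓ → eligible.
RSU Program — status seasonal ✓; service 158 days < 24 months (≈720 days) ✗ → not eligible.

Identity Protection Plan, Mental Health Benefit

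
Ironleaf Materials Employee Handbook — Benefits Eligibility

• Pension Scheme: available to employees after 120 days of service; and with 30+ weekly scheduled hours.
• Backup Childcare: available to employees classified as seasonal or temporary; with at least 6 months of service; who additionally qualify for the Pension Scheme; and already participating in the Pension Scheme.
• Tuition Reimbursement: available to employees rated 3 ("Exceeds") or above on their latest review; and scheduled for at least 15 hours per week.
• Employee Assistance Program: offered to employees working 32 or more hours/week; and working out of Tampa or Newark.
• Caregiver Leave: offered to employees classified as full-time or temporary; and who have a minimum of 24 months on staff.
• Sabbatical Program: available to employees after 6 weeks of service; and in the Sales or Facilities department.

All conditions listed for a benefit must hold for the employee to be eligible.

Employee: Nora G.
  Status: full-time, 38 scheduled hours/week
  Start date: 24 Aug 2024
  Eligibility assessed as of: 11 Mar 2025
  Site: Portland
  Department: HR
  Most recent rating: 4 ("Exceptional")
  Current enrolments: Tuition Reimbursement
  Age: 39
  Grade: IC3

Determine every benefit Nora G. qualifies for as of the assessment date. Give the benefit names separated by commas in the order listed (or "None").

Service from 24 Aug 2024 to 11 Mar 2025: 199 days.
Pension Scheme — service 199 days ≥ 120 days ✓; 38 hrs/wk ≥ 30 ✓ → eligible.
Backup Childcare — status full-time ✗ (requires seasonal or temporary) → not eligible.
Tuition Reimbursement — rating 4 ≥ 3 ✓; 38 hrs/wk ≥ 15 ✓ → eligible.
Employee Assistance Program — 38 hrs/wk ≥ 32 ✓; site Portland ✗ (not Tampa or Newark) → not eligible.
Caregiver Leave — status full-time ✓; service 199 days < 24 months (≈720 days) ✗ → not eligible.
Sabbatical Program — service 199 days ≥ 6 weeks (≈42 days) ✓; dept HR ✗ → not eligible.

Pension Scheme, Tuition Reimbursement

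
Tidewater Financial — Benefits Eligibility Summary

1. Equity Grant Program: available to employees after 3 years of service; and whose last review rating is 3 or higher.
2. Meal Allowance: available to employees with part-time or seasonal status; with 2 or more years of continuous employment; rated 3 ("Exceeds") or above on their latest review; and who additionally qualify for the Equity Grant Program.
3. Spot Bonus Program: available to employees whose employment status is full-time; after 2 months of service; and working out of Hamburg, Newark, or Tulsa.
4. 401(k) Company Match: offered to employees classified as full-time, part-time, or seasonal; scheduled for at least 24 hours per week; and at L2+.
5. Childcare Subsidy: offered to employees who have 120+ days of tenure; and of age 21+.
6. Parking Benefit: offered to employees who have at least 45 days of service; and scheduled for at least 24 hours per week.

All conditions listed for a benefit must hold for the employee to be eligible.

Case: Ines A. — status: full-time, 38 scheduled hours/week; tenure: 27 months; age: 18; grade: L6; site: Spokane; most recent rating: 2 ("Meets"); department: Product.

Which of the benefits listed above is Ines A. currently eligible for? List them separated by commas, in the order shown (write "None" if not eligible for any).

Equity Grant Program — service 27 months < 3 years (≈1095 days) ✗ → not eligible.
Meal Allowance — status full-time ✗ (requires part-time or seasonal) → not eligible.
Spot Bonus Program — status full-time ✓; service 27 months ≥ 2 months ✓; site Spokane ✗ (not Hamburg, Newark, or Tulsa) → not eligible.
401(k) Company Match — status full-time ✓; 38 hrs/wk ≥ 24 ✓; grade L6 ≥ L2 ✓ → eligible.
Childcare Subsidy — service 27 months ≥ 120 days ✓; age 18 < 21 ✗ → not eligible.
Parking Benefit — service 27 months ≥ 45 days ✓; 38 hrs/wk ≥ 24 ✓ → eligible.

401(k) Company Match, Parking Benefit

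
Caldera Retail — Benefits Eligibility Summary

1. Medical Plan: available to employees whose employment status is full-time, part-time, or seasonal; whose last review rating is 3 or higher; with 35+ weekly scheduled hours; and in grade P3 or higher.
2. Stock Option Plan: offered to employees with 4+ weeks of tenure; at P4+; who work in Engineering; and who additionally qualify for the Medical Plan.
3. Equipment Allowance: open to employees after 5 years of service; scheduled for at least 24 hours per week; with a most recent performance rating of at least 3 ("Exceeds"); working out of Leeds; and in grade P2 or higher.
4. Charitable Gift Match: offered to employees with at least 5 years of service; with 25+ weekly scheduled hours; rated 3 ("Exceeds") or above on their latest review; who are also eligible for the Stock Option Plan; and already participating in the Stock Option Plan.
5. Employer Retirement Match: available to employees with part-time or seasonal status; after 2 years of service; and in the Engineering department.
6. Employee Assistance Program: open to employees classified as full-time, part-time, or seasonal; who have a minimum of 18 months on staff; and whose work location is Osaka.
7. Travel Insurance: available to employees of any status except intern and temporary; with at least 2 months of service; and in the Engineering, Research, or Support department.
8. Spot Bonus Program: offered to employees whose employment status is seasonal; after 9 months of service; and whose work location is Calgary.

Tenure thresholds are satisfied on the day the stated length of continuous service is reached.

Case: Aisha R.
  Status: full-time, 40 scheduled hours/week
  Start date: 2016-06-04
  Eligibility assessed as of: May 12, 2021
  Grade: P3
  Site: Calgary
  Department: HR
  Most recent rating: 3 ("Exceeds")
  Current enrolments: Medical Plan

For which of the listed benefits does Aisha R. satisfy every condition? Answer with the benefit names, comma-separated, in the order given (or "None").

Service from 2016-06-04 to May 12, 2021: 1803 days.
Medical Plan — status full-time ✓; rating 3 ≥ 3 ✓; 40 hrs/wk ≥ 35 ✓; grade P3 ≥ P3 ✓ → eligible.
Stock Option Plan — service 1803 days ≥ 4 weeks (≈28 days) ✓; grade P3 < P4 ✗ → not eligible.
Equipment Allowance — service 1803 days < 5 years (≈1825 days) ✗ → not eligible.
Charitable Gift Match — service 1803 days < 5 years (≈1825 days) ✗ → not eligible.
Employer Retirement Match — status full-time ✗ (requires part-time or seasonal) → not eligible.
Employee Assistance Program — status full-time ✓; service 1803 days ≥ 18 months (≈540 days) ✓; site Calgary ✗ (not Osaka) → not eligible.
Travel Insurance — status full-time ✓ (not excluded); service 1803 days ≥ 2 months (≈60 days) ✓; dept HR ✗ → not eligible.
Spot Bonus Program — status full-time ✗ (requires seasonal) → not eligible.

Medical Plan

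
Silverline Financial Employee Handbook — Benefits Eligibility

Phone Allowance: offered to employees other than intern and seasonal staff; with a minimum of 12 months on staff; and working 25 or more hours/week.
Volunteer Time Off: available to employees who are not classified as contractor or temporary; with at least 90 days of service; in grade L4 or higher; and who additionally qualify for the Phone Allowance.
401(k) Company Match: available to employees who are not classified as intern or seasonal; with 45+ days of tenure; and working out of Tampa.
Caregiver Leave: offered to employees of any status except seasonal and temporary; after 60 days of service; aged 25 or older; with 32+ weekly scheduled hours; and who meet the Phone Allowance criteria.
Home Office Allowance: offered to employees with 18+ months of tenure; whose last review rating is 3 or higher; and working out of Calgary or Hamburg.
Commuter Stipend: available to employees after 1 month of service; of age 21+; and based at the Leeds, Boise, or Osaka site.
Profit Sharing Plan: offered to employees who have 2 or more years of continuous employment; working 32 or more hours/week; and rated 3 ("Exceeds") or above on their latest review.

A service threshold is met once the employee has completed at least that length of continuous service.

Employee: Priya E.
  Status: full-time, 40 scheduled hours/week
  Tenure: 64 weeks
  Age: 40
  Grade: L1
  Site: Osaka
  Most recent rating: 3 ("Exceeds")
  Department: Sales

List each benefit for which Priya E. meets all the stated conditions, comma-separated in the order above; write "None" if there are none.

Phone Allowance, Caregiver Leave, Commuter Stipend

Phone Allowance — status full-time ✓ (not excluded); service 64 weeks ≥ 12 months (≈360 days) ✓; 40 hrs/wk ≥ 25 ✓ → eligible.
Volunteer Time Off — status full-time ✓ (not excluded); service 64 weeks ≥ 90 days ✓; grade L1 < L4 ✗ → not eligible.
401(k) Company Match — status full-time ✓ (not excluded); service 64 weeks ≥ 45 days ✓; site Osaka ✗ (not Tampa) → not eligible.
Caregiver Leave — status full-time ✓ (not excluded); service 64 weeks ≥ 60 days ✓; age 40 ≥ 25 ✓; 40 hrs/wk ≥ 32 ✓; eligible for Phone Allowance ✓ → eligible.
Home Office Allowance — service 64 weeks < 18 months (≈540 days) ✗ → not eligible.
Commuter Stipend — service 64 weeks ≥ 1 month (≈30 days) ✓; age 40 ≥ 21 ✓; site Osaka ✓ → eligible.
Profit Sharing Plan — service 64 weeks < 2 years (≈730 days) ✗ → not eligible.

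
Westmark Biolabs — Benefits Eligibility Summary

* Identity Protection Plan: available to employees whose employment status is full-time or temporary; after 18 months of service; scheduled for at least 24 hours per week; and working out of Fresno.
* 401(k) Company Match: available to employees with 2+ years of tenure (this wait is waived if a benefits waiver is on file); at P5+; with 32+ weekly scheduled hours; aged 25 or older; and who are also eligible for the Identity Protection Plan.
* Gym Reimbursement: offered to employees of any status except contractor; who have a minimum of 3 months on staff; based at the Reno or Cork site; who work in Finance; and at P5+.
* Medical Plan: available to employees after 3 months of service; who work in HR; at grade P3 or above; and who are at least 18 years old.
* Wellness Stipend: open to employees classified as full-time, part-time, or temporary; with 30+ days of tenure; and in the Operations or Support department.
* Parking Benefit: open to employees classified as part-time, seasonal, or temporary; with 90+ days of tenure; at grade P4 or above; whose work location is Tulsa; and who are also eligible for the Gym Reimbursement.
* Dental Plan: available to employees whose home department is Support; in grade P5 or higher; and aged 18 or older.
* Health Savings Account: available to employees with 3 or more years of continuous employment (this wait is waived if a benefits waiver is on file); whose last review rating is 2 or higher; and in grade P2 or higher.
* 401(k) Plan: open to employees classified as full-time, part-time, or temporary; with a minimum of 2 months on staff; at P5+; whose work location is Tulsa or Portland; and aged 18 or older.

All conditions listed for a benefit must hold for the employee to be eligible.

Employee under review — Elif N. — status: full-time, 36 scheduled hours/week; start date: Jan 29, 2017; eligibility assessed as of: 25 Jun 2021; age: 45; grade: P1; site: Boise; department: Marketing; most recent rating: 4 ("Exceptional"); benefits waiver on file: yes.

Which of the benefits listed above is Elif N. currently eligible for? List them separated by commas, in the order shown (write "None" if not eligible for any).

Service from Jan 29, 2017 to 25 Jun 2021: 1608 days.
Identity Protection Plan — status full-time ✓; service 1608 days ≥ 18 months (≈540 days) ✓; 36 hrs/wk ≥ 24 ✓; site Boise ✗ (not Fresno) → not eligible.
401(k) Company Match — benefits waiver on file ✓; grade P1 < P5 ✗ → not eligible.
Gym Reimbursement — status full-time ✓ (not excluded); service 1608 days ≥ 3 months (≈90 days) ✓; site Boise ✗ (not Reno or Cork) → not eligible.
Medical Plan — service 1608 days ≥ 3 months (≈90 days) ✓; dept Marketing ✗ → not eligible.
Wellness Stipend — status full-time ✓; service 1608 days ≥ 30 days ✓; dept Marketing ✗ → not eligible.
Parking Benefit — status full-time ✗ (requires part-time, seasonal, or temporary) → not eligible.
Dental Plan — dept Marketing ✗ → not eligible.
Health Savings Account — benefits waiver on file ✓; rating 4 ≥ 2 ✓; grade P1 < P2 ✗ → not eligible.
401(k) Plan — status full-time ✓; service 1608 days ≥ 2 months (≈60 days) ✓; grade P1 < P5 ✗ → not eligible.

None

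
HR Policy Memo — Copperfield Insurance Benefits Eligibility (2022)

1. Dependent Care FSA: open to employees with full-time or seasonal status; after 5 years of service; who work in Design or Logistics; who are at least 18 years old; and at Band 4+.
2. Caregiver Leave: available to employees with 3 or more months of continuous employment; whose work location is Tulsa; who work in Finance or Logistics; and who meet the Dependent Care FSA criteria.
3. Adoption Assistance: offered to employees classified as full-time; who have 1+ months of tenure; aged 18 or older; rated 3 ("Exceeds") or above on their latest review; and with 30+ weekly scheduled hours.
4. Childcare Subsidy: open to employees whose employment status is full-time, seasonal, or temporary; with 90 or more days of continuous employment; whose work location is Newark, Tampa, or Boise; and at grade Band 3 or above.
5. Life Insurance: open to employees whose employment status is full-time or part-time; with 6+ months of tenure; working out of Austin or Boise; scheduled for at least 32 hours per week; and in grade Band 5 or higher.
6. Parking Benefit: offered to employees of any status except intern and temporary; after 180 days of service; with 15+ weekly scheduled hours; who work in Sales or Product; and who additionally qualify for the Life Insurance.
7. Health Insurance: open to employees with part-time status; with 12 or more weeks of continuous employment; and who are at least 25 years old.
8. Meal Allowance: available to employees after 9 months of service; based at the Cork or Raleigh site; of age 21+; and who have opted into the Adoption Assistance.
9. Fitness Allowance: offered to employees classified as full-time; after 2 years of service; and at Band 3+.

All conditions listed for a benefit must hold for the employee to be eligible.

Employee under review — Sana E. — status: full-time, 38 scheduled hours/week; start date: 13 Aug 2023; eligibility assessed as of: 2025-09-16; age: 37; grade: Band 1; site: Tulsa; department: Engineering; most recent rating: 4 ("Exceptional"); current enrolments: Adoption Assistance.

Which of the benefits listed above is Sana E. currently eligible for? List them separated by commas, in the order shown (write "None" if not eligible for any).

Service from 13 Aug 2023 to 2025-09-16: 765 days.
Dependent Care FSA — status full-time ✓; service 765 days < 5 years (≈1825 days) ✗ → not eligible.
Caregiver Leave — service 765 days ≥ 3 months (≈90 days) ✓; site Tulsa ✓; dept Engineering ✗ → not eligible.
Adoption Assistance — status full-time ✓; service 765 days ≥ 1 month (≈30 days) ✓; age 37 ≥ 18 ✓; rating 4 ≥ 3 ✓; 38 hrs/wk ≥ 30 ✓ → eligible.
Childcare Subsidy — status full-time ✓; service 765 days ≥ 90 days ✓; site Tulsa ✗ (not Newark, Tampa, or Boise) → not eligible.
Life Insurance — status full-time ✓; service 765 days ≥ 6 months (≈180 days) ✓; site Tulsa ✗ (not Austin or Boise) → not eligible.
Parking Benefit — status full-time ✓ (not excluded); service 765 days ≥ 180 days ✓; 38 hrs/wk ≥ 15 ✓; dept Engineering ✗ → not eligible.
Health Insurance — status full-time ✗ (requires part-time) → not eligible.
Meal Allowance — service 765 days ≥ 9 months (≈270 days) ✓; site Tulsa ✗ (not Cork or Raleigh) → not eligible.
Fitness Allowance — status full-time ✓; service 765 days ≥ 2 years (≈730 days) ✓; grade Band 1 < Band 3 ✗ → not eligible.

Adoption Assistance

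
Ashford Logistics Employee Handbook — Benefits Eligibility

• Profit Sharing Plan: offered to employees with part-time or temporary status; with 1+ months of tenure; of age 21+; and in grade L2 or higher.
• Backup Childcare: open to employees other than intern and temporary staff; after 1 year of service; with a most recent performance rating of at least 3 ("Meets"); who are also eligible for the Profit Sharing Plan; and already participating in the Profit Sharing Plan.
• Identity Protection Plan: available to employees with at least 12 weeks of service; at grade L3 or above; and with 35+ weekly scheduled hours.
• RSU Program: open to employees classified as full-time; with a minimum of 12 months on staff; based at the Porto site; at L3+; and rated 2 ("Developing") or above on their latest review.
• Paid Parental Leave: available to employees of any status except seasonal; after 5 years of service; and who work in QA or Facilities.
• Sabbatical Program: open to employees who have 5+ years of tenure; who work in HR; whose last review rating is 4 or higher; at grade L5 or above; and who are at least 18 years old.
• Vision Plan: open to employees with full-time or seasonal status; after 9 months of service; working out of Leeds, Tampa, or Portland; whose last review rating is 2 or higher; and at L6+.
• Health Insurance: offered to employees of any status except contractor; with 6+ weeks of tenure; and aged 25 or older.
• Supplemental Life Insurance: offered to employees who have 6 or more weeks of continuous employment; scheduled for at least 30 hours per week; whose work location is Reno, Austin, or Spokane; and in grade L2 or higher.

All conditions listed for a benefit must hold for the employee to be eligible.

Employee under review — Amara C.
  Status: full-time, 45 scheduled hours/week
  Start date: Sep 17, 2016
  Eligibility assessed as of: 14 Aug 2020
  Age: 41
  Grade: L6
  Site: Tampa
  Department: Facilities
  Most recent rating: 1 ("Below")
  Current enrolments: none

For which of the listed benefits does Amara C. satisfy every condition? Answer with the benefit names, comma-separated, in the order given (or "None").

Service from Sep 17, 2016 to 14 Aug 2020: 1427 days.
Profit Sharing Plan — status full-time ✗ (requires part-time or temporary) → not eligible.
Backup Childcare — status full-time ✓ (not excluded); service 1427 days ≥ 1 year (≈365 days) ✓; rating 1 < 3 ✗ → not eligible.
Identity Protection Plan — service 1427 days ≥ 12 weeks (≈84 days) ✓; grade L6 ≥ L3 ✓; 45 hrs/wk ≥ 35 ✓ → eligible.
RSU Program — status full-time ✓; service 1427 days ≥ 12 months (≈360 days) ✓; site Tampa ✗ (not Porto) → not eligible.
Paid Parental Leave — status full-time ✓ (not excluded); service 1427 days < 5 years (≈1825 days) ✗ → not eligible.
Sabbatical Program — service 1427 days < 5 years (≈1825 days) ✗ → not eligible.
Vision Plan — status full-time ✓; service 1427 days ≥ 9 months (≈270 days) ✓; site Tampa ✓; rating 1 < 2 ✗ → not eligible.
Health Insurance — status full-time ✓ (not excluded); service 1427 days ≥ 6 weeks (≈42 days) ✓; age 41 ≥ 25 ✓ → eligible.
Supplemental Life Insurance — service 1427 days ≥ 6 weeks (≈42 days) ✓; 45 hrs/wk ≥ 30 ✓; site Tampa ✗ (not Reno, Austin, or Spokane) → not eligible.

Identity Protection Plan, Health Insurance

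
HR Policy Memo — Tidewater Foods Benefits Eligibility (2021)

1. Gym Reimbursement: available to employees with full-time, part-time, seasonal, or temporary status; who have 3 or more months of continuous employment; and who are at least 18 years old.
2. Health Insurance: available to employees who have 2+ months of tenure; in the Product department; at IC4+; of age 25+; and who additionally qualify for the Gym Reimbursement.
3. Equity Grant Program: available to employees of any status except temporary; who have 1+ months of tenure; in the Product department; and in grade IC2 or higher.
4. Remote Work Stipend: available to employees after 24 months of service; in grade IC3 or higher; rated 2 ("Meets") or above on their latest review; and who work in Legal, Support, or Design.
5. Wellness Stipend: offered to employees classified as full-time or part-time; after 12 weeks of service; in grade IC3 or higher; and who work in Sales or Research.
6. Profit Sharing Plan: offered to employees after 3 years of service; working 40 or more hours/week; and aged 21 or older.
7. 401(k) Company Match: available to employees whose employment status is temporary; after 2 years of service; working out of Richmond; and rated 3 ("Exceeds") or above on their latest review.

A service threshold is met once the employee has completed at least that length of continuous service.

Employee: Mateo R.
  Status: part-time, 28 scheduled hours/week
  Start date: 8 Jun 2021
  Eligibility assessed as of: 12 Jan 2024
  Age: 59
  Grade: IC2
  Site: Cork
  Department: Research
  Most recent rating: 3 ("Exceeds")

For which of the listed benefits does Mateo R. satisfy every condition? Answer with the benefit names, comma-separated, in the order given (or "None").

Gym Reimbursement

Service from 8 Jun 2021 to 12 Jan 2024: 948 days.
Gym Reimbursement — status part-time ✓; service 948 days ≥ 3 months (≈90 days) ✓; age 59 ≥ 18 ✓ → eligible.
Health Insurance — service 948 days ≥ 2 months (≈60 days) ✓; dept Research ✗ → not eligible.
Equity Grant Program — status part-time ✓ (not excluded); service 948 days ≥ 1 month (≈30 days) ✓; dept Research ✗ → not eligible.
Remote Work Stipend — service 948 days ≥ 24 months (≈720 days) ✓; grade IC2 < IC3 ✗ → not eligible.
Wellness Stipend — status part-time ✓; service 948 days ≥ 12 weeks (≈84 days) ✓; grade IC2 < IC3 ✗ → not eligible.
Profit Sharing Plan — service 948 days < 3 years (≈1095 days) ✗ → not eligible.
401(k) Company Match — status part-time ✗ (requires temporary) → not eligible.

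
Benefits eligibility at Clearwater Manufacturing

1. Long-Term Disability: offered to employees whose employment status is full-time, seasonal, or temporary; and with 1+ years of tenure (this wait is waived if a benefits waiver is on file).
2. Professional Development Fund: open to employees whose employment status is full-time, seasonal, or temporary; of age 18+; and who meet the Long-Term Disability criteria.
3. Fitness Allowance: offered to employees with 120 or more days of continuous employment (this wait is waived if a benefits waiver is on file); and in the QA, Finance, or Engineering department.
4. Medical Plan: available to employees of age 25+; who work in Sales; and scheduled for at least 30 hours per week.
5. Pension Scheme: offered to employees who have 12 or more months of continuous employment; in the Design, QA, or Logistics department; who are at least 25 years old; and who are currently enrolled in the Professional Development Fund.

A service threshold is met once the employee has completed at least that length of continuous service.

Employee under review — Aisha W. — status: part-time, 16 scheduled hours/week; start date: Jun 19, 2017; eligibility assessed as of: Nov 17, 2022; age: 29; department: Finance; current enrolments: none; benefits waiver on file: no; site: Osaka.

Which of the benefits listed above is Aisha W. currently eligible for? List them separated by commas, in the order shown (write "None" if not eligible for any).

Fitness Allowance

Service from Jun 19, 2017 to Nov 17, 2022: 1977 days.
Long-Term Disability — status part-time ✗ (requires full-time, seasonal, or temporary) → not eligible.
Professional Development Fund — status part-time ✗ (requires full-time, seasonal, or temporary) → not eligible.
Fitness Allowance — no waiver, service 1977 days ≥ 120 days ✓; dept Finance ✓ → eligible.
Medical Plan — age 29 ≥ 25 ✓; dept Finance ✗ → not eligible.
Pension Scheme — service 1977 days ≥ 12 months (≈360 days) ✓; dept Finance ✗ → not eligible.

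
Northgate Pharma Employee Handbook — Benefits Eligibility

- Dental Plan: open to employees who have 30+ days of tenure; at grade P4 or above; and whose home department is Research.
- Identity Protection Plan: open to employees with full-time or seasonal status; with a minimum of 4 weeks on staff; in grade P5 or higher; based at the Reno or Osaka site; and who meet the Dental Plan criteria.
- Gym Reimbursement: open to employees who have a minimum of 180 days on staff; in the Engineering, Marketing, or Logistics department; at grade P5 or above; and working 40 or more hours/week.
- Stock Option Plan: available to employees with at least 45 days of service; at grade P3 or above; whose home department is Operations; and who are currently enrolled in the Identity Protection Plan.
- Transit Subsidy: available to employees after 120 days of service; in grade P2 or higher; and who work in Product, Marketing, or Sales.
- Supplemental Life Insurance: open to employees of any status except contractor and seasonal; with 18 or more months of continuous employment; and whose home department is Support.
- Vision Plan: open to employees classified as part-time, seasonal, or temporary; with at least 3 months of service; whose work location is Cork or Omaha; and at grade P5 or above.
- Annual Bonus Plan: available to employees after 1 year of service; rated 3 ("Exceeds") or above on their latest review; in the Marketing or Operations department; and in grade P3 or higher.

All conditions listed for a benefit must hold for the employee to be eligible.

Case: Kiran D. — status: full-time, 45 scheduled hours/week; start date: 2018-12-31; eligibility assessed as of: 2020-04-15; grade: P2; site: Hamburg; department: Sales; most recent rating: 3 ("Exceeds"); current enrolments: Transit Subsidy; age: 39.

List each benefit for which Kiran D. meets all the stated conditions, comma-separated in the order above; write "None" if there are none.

Service from 2018-12-31 to 2020-04-15: 471 days.
Dental Plan — service 471 days ≥ 30 days ✓; grade P2 < P4 ✗ → not eligible.
Identity Protection Plan — status full-time ✓; service 471 days ≥ 4 weeks (≈28 days) ✓; grade P2 < P5 ✗ → not eligible.
Gym Reimbursement — service 471 days ≥ 180 days ✓; dept Sales ✗ → not eligible.
Stock Option Plan — service 471 days ≥ 45 days ✓; grade P2 < P3 ✗ → not eligible.
Transit Subsidy — service 471 days ≥ 120 days ✓; grade P2 ≥ P2 ✓; dept Sales ✓ → eligible.
Supplemental Life Insurance — status full-time ✓ (not excluded); service 471 days < 18 months (≈540 days) ✗ → not eligible.
Vision Plan — status full-time ✗ (requires part-time, seasonal, or temporary) → not eligible.
Annual Bonus Plan — service 471 days ≥ 1 year (≈365 days) ✓; rating 3 ≥ 3 ✓; dept Sales ✗ → not eligible.

Transit Subsidy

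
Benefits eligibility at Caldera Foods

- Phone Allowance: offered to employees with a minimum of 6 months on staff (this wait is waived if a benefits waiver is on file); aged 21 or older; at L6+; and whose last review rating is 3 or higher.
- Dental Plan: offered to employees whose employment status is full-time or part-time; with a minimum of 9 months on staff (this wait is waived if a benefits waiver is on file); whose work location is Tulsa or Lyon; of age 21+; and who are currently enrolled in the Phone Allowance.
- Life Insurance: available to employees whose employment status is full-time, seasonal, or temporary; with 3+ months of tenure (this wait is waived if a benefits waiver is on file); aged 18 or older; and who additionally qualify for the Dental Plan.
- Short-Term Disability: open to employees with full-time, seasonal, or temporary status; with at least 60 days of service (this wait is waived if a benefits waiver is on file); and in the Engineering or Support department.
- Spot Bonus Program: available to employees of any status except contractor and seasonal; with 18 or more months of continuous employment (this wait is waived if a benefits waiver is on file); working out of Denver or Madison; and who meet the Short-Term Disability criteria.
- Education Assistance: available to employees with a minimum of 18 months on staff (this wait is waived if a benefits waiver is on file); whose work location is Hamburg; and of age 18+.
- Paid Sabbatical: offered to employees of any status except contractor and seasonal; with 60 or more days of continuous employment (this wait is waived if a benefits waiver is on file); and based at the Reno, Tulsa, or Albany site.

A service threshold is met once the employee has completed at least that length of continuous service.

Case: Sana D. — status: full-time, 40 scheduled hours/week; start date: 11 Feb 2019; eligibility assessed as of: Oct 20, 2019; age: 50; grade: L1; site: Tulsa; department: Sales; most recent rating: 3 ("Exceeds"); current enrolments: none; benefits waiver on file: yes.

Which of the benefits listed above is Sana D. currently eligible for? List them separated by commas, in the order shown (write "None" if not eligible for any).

Service from 11 Feb 2019 to Oct 20, 2019: 251 days.
Phone Allowance — benefits waiver on file ✓; age 50 ≥ 21 ✓; grade L1 < L6 ✗ → not eligible.
Dental Plan — status full-time ✓; benefits waiver on file ✓; site Tulsa ✓; age 50 ≥ 21 ✓; not enrolled in Phone Allowance ✗ → not eligible.
Life Insurance — status full-time ✓; benefits waiver on file ✓; age 50 ≥ 18 ✓; not eligible for Dental Plan ✗ → not eligible.
Short-Term Disability — status full-time ✓; benefits waiver on file ✓; dept Sales ✗ → not eligible.
Spot Bonus Program — status full-time ✓ (not excluded); benefits waiver on file ✓; site Tulsa ✗ (not Denver or Madison) → not eligible.
Education Assistance — benefits waiver on file ✓; site Tulsa ✗ (not Hamburg) → not eligible.
Paid Sabbatical — status full-time ✓ (not excluded); benefits waiver on file ✓; site Tulsa ✓ → eligible.

Paid Sabbatical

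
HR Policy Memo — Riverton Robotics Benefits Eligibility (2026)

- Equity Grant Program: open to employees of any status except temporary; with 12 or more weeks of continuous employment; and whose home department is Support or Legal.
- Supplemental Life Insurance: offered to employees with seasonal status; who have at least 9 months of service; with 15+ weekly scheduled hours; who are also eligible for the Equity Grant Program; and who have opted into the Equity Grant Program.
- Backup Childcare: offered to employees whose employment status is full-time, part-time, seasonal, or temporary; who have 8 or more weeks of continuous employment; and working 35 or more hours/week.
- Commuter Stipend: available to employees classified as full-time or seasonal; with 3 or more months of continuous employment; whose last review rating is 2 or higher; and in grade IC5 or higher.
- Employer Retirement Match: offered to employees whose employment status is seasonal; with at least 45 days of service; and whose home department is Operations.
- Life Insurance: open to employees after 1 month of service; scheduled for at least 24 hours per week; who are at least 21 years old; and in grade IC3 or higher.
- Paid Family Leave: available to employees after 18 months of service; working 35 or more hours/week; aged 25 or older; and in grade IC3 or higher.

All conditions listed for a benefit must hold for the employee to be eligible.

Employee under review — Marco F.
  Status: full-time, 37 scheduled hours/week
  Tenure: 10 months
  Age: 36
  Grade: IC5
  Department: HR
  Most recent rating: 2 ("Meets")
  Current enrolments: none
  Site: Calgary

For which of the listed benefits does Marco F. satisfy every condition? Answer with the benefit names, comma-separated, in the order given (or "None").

Equity Grant Program — status full-time ✓ (not excluded); service 10 months ≥ 12 weeks (≈84 days) ✓; dept HR ✗ → not eligible.
Supplemental Life Insurance — status full-time ✗ (requires seasonal) → not eligible.
Backup Childcare — status full-time ✓; service 10 months ≥ 8 weeks (≈56 days) ✓; 37 hrs/wk ≥ 35 ✓ → eligible.
Commuter Stipend — status full-time ✓; service 10 months ≥ 3 months ✓; rating 2 ≥ 2 ✓; grade IC5 ≥ IC5 ✓ → eligible.
Employer Retirement Match — status full-time ✗ (requires seasonal) → not eligible.
Life Insurance — service 10 months ≥ 1 month ✓; 37 hrs/wk ≥ 24 ✓; age 36 ≥ 21 ✓; grade IC5 ≥ IC3 ✓ → eligible.
Paid Family Leave — service 10 months < 18 months ✗ → not eligible.

Backup Childcare, Commuter Stipend, Life Insurance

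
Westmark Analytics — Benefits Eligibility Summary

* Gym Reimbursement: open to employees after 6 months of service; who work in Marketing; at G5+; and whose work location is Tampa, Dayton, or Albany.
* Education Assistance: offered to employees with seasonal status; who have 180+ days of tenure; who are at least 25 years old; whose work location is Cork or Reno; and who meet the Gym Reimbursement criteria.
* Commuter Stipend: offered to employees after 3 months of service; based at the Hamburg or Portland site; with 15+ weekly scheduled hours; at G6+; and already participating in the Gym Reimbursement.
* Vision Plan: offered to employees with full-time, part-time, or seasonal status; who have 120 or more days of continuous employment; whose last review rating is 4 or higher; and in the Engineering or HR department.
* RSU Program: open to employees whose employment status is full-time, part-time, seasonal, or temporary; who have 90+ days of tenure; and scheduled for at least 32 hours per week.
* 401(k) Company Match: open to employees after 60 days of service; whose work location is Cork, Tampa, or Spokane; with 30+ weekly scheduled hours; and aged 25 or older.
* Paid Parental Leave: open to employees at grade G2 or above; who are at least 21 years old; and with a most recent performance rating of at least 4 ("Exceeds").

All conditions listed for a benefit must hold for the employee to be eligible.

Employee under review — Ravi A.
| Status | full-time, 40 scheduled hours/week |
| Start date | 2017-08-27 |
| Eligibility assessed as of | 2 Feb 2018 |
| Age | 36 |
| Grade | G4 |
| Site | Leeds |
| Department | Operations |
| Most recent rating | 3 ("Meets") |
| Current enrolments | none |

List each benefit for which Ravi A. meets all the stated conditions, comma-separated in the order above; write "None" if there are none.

RSU Program

Service from 2017-08-27 to 2 Feb 2018: 159 days.
Gym Reimbursement — service 159 days < 6 months (≈180 days) ✗ → not eligible.
Education Assistance — status full-time ✗ (requires seasonal) → not eligible.
Commuter Stipend — service 159 days ≥ 3 months (≈90 days) ✓; site Leeds ✗ (not Hamburg or Portland) → not eligible.
Vision Plan — status full-time ✓; service 159 days ≥ 120 days ✓; rating 3 < 4 ✗ → not eligible.
RSU Program — status full-time ✓; service 159 days ≥ 90 days ✓; 40 hrs/wk ≥ 32 ✓ → eligible.
401(k) Company Match — service 159 days ≥ 60 days ✓; site Leeds ✗ (not Cork, Tampa, or Spokane) → not eligible.
Paid Parental Leave — grade G4 ≥ G2 ✓; age 36 ≥ 21 ✓; rating 3 < 4 ✗ → not eligible.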